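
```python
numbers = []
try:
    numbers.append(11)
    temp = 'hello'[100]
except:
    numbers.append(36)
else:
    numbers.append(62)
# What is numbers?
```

Step-by-step execution trace:
1. try: `numbers.append(11)` → numbers = [11].
2. `temp = 'hello'[100]` raises IndexError.
3. bare `except` matches → `numbers.append(36)` → numbers = [11, 36].
4. `else` is skipped (an exception was raised).
Result: [11, 36]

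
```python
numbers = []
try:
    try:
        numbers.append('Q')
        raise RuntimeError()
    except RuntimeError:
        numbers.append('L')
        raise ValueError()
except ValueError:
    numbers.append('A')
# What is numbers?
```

Step-by-step execution trace:
1. Inner try: `numbers.append('Q')` → numbers = ['Q'].
2. `raise RuntimeError()` raises RuntimeError.
3. Inner `except RuntimeError` matches → `numbers.append('L')` → numbers = ['Q', 'L'].
4. `raise ValueError()` raises ValueError; propagates to outer try.
5. Outer `except ValueError` matches → `numbers.append('A')` → numbers = ['Q', 'L', 'A'].
Result: ['Q', 'L', 'A']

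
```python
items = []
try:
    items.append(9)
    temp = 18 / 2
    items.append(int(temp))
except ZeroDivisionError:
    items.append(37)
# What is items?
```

Step-by-step execution trace:
1. try: `items.append(9)` → items = [9].
2. `temp = 18 / 2` → temp = 9.0. No exception raised.
3. `items.append(int(temp))` → items = [9, 9].
4. `except ZeroDivisionError` is skipped (no exception was raised).
Result: [9, 9]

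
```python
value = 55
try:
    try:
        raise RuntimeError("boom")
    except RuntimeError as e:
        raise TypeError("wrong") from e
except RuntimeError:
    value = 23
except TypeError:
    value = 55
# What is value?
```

Step-by-step execution trace:
1. Inner try raises RuntimeError; inner `except RuntimeError as e` catches it.
2. `raise TypeError(...) from e` raises TypeError (RuntimeError is attached as __cause__, but only TypeError is active).
3. Outer `except RuntimeError` does not match TypeError; skipped.
4. Outer `except TypeError` matches → value = 55.
Result: 55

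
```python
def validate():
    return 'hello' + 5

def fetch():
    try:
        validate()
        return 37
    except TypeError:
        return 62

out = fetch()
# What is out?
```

Step-by-step execution trace:
1. `fetch()` calls `validate()`.
2. `validate()` evaluates `'hello' + 5`, which raises TypeError; it propagates to the caller.
3. `return 37` is not reached.
4. `except TypeError` in fetch matches → returns 62.
5. out = 62.
Result: 62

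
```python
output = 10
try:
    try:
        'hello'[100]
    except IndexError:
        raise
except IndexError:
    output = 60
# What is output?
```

Step-by-step execution trace:
1. Inner try: `'hello'[100]` raises IndexError.
2. Inner `except IndexError` matches; bare `raise` re-raises the same IndexError.
3. Outer `except IndexError` matches → output = 60.
Result: 60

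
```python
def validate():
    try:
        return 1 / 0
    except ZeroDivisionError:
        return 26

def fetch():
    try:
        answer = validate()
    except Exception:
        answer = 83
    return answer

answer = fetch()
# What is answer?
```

Step-by-step execution trace:
1. `fetch()` calls `validate()`.
2. In validate: `1 / 0` raises ZeroDivisionError; `except ZeroDivisionError` catches it → returns 26.
3. In fetch: `answer = validate()` → answer = 26. No exception reaches fetch.
4. `except Exception` is skipped; fetch returns 26.
5. answer = 26.
Result: 26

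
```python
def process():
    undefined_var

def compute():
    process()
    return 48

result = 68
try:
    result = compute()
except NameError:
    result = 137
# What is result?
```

Step-by-step execution trace:
1. result starts at 68.
2. try: `compute()` calls `process()`.
3. `process()` evaluates `undefined_var`, which raises NameError; it propagates through compute (uncaught).
4. `return 48` in compute is not reached; the assignment to result does not complete.
5. `except NameError` matches → result = 137.
Result: 137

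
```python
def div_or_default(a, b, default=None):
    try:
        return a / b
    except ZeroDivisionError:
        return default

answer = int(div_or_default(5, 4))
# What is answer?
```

Step-by-step execution trace:
1. `div_or_default(5, 4)` enters try: `return 5 / 4` → returns 1.25. No exception raised.
2. `except ZeroDivisionError` is skipped.
3. `int(1.25)` → 1 → answer = 1.
Result: 1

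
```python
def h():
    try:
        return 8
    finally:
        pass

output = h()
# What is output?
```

Step-by-step execution trace:
1. `h()` enters try: `return 8` sets pending return value 8.
2. Before returning, `finally: pass` runs (no effect).
3. h() returns 8 → output = 8.
Result: 8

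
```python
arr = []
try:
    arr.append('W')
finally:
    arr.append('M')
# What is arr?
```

Step-by-step execution trace:
1. try: `arr.append('W')` → arr = ['W'].
2. The try body completes without raising.
3. finally always runs: `arr.append('M')` → arr = ['W', 'M'].
Result: ['W', 'M']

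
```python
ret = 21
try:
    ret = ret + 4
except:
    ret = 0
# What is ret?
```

Step-by-step execution trace:
1. ret starts at 21.
2. try: `ret = ret + 4` → ret = 25. No exception raised.
3. `except` is skipped.
Result: 25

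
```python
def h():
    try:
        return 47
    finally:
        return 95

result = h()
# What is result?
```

Step-by-step execution trace:
1. `h()` enters try: `return 47` sets pending return value 47.
2. Before returning, `finally: return 95` runs and overrides the pending return.
3. h() returns 95 → result = 95.
Result: 95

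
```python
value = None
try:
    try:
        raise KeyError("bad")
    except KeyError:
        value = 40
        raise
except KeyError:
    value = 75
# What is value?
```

Step-by-step execution trace:
1. Inner try: `raise KeyError("bad")` raises KeyError.
2. Inner `except KeyError` matches → value = 40.
3. bare `raise` re-raises the same KeyError.
4. Outer `except KeyError` matches → value = 75.
Result: 75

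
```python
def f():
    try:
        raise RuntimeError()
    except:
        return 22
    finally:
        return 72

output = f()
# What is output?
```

Step-by-step execution trace:
1. `f()` enters try: `raise RuntimeError()` raises RuntimeError.
2. bare `except` matches → `return 22` sets pending return value 22.
3. Before returning, `finally: return 72` runs and overrides the pending return.
4. f() returns 72 → output = 72.
Result: 72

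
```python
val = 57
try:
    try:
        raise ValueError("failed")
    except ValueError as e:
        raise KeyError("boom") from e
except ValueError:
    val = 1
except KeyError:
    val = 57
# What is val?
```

Step-by-step execution trace:
1. Inner try raises ValueError; inner `except ValueError as e` catches it.
2. `raise KeyError(...) from e` raises KeyError (ValueError is attached as __cause__, but only KeyError is active).
3. Outer `except ValueError` does not match KeyError; skipped.
4. Outer `except KeyError` matches → val = 57.
Result: 57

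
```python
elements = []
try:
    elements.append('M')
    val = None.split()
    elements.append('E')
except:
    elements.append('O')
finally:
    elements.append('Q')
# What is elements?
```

Step-by-step execution trace:
1. try: `elements.append('M')` → elements = ['M'].
2. `val = None.split()` raises AttributeError; `elements.append('E')` is not reached.
3. bare `except` matches → `elements.append('O')` → elements = ['M', 'O'].
4. finally always runs: `elements.append('Q')` → elements = ['M', 'O', 'Q'].
Result: ['M', 'O', 'Q']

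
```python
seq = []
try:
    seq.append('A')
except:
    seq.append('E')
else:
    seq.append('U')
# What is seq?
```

Step-by-step execution trace:
1. try: `seq.append('A')` → seq = ['A']. No exception raised.
2. `except` is skipped.
3. `else` runs (try completed without exception): `seq.append('U')` → seq = ['A', 'U'].
Result: ['A', 'U']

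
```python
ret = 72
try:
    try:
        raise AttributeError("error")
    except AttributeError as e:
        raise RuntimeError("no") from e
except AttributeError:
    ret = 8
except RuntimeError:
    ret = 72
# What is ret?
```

Step-by-step execution trace:
1. Inner try raises AttributeError; inner `except AttributeError as e` catches it.
2. `raise RuntimeError(...) from e` raises RuntimeError (AttributeError is attached as __cause__, but only RuntimeError is active).
3. Outer `except AttributeError` does not match RuntimeError; skipped.
4. Outer `except RuntimeError` matches → ret = 72.
Result: 72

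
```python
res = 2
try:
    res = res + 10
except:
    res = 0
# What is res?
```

Step-by-step execution trace:
1. res starts at 2.
2. try: `res = res + 10` → res = 12. No exception raised.
3. `except` is skipped.
Result: 12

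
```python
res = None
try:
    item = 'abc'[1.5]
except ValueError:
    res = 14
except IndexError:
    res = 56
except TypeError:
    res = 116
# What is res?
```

Step-by-step execution trace:
1. `item = 'abc'[1.5]` raises TypeError.
2. `except ValueError` does not match TypeError; skipped.
3. `except IndexError` does not match TypeError; skipped.
4. `except TypeError` matches → res = 116.
Result: 116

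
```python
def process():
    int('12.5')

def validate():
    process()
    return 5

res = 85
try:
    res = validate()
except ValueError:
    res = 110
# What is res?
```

Step-by-step execution trace:
1. res starts at 85.
2. try: `validate()` calls `process()`.
3. `process()` evaluates `int('12.5')`, which raises ValueError; it propagates through validate (uncaught).
4. `return 5` in validate is not reached; the assignment to res does not complete.
5. `except ValueError` matches → res = 110.
Result: 110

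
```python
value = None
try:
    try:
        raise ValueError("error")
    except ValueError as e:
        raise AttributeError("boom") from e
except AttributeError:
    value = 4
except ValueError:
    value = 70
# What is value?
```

Step-by-step execution trace:
1. Inner try raises ValueError; inner `except ValueError as e` catches it.
2. `raise AttributeError(...) from e` raises AttributeError (ValueError is attached as __cause__, but only AttributeError is active).
3. Outer `except AttributeError` matches → value = 4.
4. `except ValueError` is not reached.
Result: 4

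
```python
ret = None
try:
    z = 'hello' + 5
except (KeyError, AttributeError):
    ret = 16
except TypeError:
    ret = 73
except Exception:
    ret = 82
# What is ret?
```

Step-by-step execution trace:
1. `z = 'hello' + 5` raises TypeError.
2. `except (KeyError, AttributeError)` does not match TypeError; skipped.
3. `except TypeError` matches (exact type match) → ret = 73.
4. `except Exception` is not reached.
Result: 73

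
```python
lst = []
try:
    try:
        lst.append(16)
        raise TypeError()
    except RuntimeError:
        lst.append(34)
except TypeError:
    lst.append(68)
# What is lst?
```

Step-by-step execution trace:
1. Inner try: `lst.append(16)` → lst = [16].
2. `raise TypeError()` raises TypeError.
3. Inner `except RuntimeError` does not match TypeError; exception propagates to outer try.
4. Outer `except TypeError` matches → `lst.append(68)` → lst = [16, 68].
Result: [16, 68]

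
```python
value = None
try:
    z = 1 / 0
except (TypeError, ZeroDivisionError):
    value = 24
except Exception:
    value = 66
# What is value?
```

Step-by-step execution trace:
1. `z = 1 / 0` raises ZeroDivisionError.
2. `except (TypeError, ZeroDivisionError)` matches (ZeroDivisionError is in the tuple) → value = 24.
3. `except Exception` is not reached.
Result: 24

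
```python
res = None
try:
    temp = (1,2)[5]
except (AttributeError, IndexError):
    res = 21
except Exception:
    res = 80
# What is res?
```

Step-by-step execution trace:
1. `temp = (1,2)[5]` raises IndexError.
2. `except (AttributeError, IndexError)` matches (IndexError is in the tuple) → res = 21.
3. `except Exception` is not reached.
Result: 21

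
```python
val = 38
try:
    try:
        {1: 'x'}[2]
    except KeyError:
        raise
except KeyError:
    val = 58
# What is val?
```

Step-by-step execution trace:
1. Inner try: `{1: 'x'}[2]` raises KeyError.
2. Inner `except KeyError` matches; bare `raise` re-raises the same KeyError.
3. Outer `except KeyError` matches → val = 58.
Result: 58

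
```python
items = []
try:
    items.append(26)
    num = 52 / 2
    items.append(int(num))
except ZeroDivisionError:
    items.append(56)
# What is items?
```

Step-by-step execution trace:
1. try: `items.append(26)` → items = [26].
2. `num = 52 / 2` → num = 26.0. No exception raised.
3. `items.append(int(num))` → items = [26, 26].
4. `except ZeroDivisionError` is skipped (no exception was raised).
Result: [26, 26]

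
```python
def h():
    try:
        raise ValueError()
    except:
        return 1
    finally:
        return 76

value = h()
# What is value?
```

Step-by-step execution trace:
1. `h()` enters try: `raise ValueError()` raises ValueError.
2. bare `except` matches → `return 1` sets pending return value 1.
3. Before returning, `finally: return 76` runs and overrides the pending return.
4. h() returns 76 → value = 76.
Result: 76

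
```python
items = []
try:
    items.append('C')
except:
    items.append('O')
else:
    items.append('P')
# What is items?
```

Step-by-step execution trace:
1. try: `items.append('C')` → items = ['C']. No exception raised.
2. `except` is skipped.
3. `else` runs (try completed without exception): `items.append('P')` → items = ['C', 'P'].
Result: ['C', 'P']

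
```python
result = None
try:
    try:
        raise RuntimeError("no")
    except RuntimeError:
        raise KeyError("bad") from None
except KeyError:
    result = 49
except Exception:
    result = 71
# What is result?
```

Step-by-step execution trace:
1. Inner try raises RuntimeError; inner `except RuntimeError` catches it.
2. `raise KeyError(...) from None` raises KeyError (from None suppresses __context__, but the active exception is still KeyError).
3. Outer `except KeyError` matches → result = 49.
4. `except Exception` is not reached.
Result: 49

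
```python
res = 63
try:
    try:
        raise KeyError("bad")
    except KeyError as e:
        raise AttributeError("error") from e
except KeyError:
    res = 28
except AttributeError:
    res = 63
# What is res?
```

Step-by-step execution trace:
1. Inner try raises KeyError; inner `except KeyError as e` catches it.
2. `raise AttributeError(...) from e` raises AttributeError (KeyError is attached as __cause__, but only AttributeError is active).
3. Outer `except KeyError` does not match AttributeError; skipped.
4. Outer `except AttributeError` matches → res = 63.
Result: 63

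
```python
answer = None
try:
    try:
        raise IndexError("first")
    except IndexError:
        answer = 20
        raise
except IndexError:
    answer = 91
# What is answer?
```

Step-by-step execution trace:
1. Inner try: `raise IndexError("first")` raises IndexError.
2. Inner `except IndexError` matches → answer = 20.
3. bare `raise` re-raises the same IndexError.
4. Outer `except IndexError` matches → answer = 91.
Result: 91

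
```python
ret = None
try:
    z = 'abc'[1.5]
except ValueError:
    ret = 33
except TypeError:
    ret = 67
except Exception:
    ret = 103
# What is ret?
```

Step-by-step execution trace:
1. `z = 'abc'[1.5]` raises TypeError.
2. `except ValueError` does not match TypeError; skipped.
3. `except TypeError` matches → ret = 67.
4. Remaining except clauses are skipped.
Result: 67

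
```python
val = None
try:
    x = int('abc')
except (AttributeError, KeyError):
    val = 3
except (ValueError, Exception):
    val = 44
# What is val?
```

Step-by-step execution trace:
1. `x = int('abc')` raises ValueError.
2. `except (AttributeError, KeyError)` does not match ValueError; skipped.
3. `except (ValueError, Exception)` matches (ValueError is in the tuple) → val = 44.
Result: 44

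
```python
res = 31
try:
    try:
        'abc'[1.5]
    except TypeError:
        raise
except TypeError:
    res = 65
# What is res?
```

Step-by-step execution trace:
1. Inner try: `'abc'[1.5]` raises TypeError.
2. Inner `except TypeError` matches; bare `raise` re-raises the same TypeError.
3. Outer `except TypeError` matches → res = 65.
Result: 65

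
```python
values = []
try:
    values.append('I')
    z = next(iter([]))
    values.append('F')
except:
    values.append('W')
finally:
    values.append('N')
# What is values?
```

Step-by-step execution trace:
1. try: `values.append('I')` → values = ['I'].
2. `z = next(iter([]))` raises StopIteration; `values.append('F')` is not reached.
3. bare `except` matches → `values.append('W')` → values = ['I', 'W'].
4. finally always runs: `values.append('N')` → values = ['I', 'W', 'N'].
Result: ['I', 'W', 'N']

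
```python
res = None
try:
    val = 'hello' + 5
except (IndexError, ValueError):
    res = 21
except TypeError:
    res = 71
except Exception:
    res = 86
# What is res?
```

Step-by-step execution trace:
1. `val = 'hello' + 5` raises TypeError.
2. `except (IndexError, ValueError)` does not match TypeError; skipped.
3. `except TypeError` matches (exact type match) → res = 71.
4. `except Exception` is not reached.
Result: 71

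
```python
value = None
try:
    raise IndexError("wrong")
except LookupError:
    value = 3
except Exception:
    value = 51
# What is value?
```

Step-by-step execution trace:
1. `raise IndexError(...)` raises IndexError.
2. `except LookupError` matches (IndexError is a subclass of LookupError) → value = 3.
3. `except Exception` is not reached.
Result: 3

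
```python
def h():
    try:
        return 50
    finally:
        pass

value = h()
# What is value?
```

Step-by-step execution trace:
1. `h()` enters try: `return 50` sets pending return value 50.
2. Before returning, `finally: pass` runs (no effect).
3. h() returns 50 → value = 50.
Result: 50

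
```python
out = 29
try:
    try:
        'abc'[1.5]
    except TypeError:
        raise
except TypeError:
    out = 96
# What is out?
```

Step-by-step execution trace:
1. Inner try: `'abc'[1.5]` raises TypeError.
2. Inner `except TypeError` matches; bare `raise` re-raises the same TypeError.
3. Outer `except TypeError` matches → out = 96.
Result: 96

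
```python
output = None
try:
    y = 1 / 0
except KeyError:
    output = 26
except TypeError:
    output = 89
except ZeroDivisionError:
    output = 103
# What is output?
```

Step-by-step execution trace:
1. `y = 1 / 0` raises ZeroDivisionError.
2. `except KeyError` does not match ZeroDivisionError; skipped.
3. `except TypeError` does not match ZeroDivisionError; skipped.
4. `except ZeroDivisionError` matches → output = 103.
Result: 103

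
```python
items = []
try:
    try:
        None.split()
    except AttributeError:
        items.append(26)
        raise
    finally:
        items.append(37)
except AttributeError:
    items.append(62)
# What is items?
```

Step-by-step execution trace:
1. Inner try: `None.split()` raises AttributeError.
2. Inner `except AttributeError` matches → `items.append(26)` → items = [26].
3. bare `raise` re-raises AttributeError.
4. Inner `finally` runs during unwinding: `items.append(37)` → items = [26, 37].
5. Outer `except AttributeError` matches → `items.append(62)` → items = [26, 37, 62].
Result: [26, 37, 62]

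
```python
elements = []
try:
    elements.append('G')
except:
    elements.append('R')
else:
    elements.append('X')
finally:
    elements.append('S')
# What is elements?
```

Step-by-step execution trace:
1. try: `elements.append('G')` → elements = ['G']. No exception raised.
2. `except` is skipped.
3. `else` runs: `elements.append('X')` → elements = ['G', 'X'].
4. `finally` always runs: `elements.append('S')` → elements = ['G', 'X', 'S'].
Result: ['G', 'X', 'S']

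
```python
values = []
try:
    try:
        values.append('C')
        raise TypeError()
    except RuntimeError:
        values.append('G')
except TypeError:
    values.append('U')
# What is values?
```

Step-by-step execution trace:
1. Inner try: `values.append('C')` → values = ['C'].
2. `raise TypeError()` raises TypeError.
3. Inner `except RuntimeError` does not match TypeError; exception propagates to outer try.
4. Outer `except TypeError` matches → `values.append('U')` → values = ['C', 'U'].
Result: ['C', 'U']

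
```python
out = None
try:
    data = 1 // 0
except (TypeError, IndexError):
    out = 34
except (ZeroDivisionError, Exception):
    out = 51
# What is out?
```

Step-by-step execution trace:
1. `data = 1 // 0` raises ZeroDivisionError.
2. `except (TypeError, IndexError)` does not match ZeroDivisionError; skipped.
3. `except (ZeroDivisionError, Exception)` matches (ZeroDivisionError is in the tuple) → out = 51.
Result: 51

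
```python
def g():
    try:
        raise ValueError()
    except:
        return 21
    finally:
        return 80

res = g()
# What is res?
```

Step-by-step execution trace:
1. `g()` enters try: `raise ValueError()` raises ValueError.
2. bare `except` matches → `return 21` sets pending return value 21.
3. Before returning, `finally: return 80` runs and overrides the pending return.
4. g() returns 80 → res = 80.
Result: 80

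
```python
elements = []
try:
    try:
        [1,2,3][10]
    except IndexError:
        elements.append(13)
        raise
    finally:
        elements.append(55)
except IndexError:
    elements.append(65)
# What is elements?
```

Step-by-step execution trace:
1. Inner try: `[1,2,3][10]` raises IndexError.
2. Inner `except IndexError` matches → `elements.append(13)` → elements = [13].
3. bare `raise` re-raises IndexError.
4. Inner `finally` runs during unwinding: `elements.append(55)` → elements = [13, 55].
5. Outer `except IndexError` matches → `elements.append(65)` → elements = [13, 55, 65].
Result: [13, 55, 65]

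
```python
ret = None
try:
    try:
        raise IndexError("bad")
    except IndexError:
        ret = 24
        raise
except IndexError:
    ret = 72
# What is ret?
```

Step-by-step execution trace:
1. Inner try: `raise IndexError("bad")` raises IndexError.
2. Inner `except IndexError` matches → ret = 24.
3. bare `raise` re-raises the same IndexError.
4. Outer `except IndexError` matches → ret = 72.
Result: 72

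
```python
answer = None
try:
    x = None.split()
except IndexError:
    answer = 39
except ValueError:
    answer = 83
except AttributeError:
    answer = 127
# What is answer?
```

Step-by-step execution trace:
1. `x = None.split()` raises AttributeError.
2. `except IndexError` does not match AttributeError; skipped.
3. `except ValueError` does not match AttributeError; skipped.
4. `except AttributeError` matches → answer = 127.
Result: 127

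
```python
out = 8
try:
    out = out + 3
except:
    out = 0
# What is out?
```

Step-by-step execution trace:
1. out starts at 8.
2. try: `out = out + 3` → out = 11. No exception raised.
3. `except` is skipped.
Result: 11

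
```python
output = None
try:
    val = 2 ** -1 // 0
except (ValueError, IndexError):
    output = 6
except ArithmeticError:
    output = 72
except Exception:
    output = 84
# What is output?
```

Step-by-step execution trace:
1. `val = 2 ** -1 // 0` raises ZeroDivisionError.
2. `except (ValueError, IndexError)` does not match ZeroDivisionError; skipped.
3. `except ArithmeticError` matches (ZeroDivisionError is a subclass of ArithmeticError) → output = 72.
4. `except Exception` is not reached.
Result: 72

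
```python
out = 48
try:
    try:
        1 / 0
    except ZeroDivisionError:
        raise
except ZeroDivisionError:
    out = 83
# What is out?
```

Step-by-step execution trace:
1. Inner try: `1 / 0` raises ZeroDivisionError.
2. Inner `except ZeroDivisionError` matches; bare `raise` re-raises the same ZeroDivisionError.
3. Outer `except ZeroDivisionError` matches → out = 83.
Result: 83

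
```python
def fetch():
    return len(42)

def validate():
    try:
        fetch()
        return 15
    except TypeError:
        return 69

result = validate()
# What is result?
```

Step-by-step execution trace:
1. `validate()` calls `fetch()`.
2. `fetch()` evaluates `len(42)`, which raises TypeError; it propagates to the caller.
3. `return 15` is not reached.
4. `except TypeError` in validate matches → returns 69.
5. result = 69.
Result: 69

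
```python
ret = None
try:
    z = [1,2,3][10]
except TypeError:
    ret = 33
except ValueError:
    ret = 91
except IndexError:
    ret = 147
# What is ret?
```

Step-by-step execution trace:
1. `z = [1,2,3][10]` raises IndexError.
2. `except TypeError` does not match IndexError; skipped.
3. `except ValueError` does not match IndexError; skipped.
4. `except IndexError` matches → ret = 147.
Result: 147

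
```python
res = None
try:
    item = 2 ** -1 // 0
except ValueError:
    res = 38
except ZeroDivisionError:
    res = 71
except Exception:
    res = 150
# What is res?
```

Step-by-step execution trace:
1. `item = 2 ** -1 // 0` raises ZeroDivisionError.
2. `except ValueError` does not match ZeroDivisionError; skipped.
3. `except ZeroDivisionError` matches → res = 71.
4. Remaining except clauses are skipped.
Result: 71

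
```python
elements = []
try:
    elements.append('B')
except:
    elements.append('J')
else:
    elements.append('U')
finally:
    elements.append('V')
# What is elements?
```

Step-by-step execution trace:
1. try: `elements.append('B')` → elements = ['B']. No exception raised.
2. `except` is skipped.
3. `else` runs: `elements.append('U')` → elements = ['B', 'U'].
4. `finally` always runs: `elements.append('V')` → elements = ['B', 'U', 'V'].
Result: ['B', 'U', 'V']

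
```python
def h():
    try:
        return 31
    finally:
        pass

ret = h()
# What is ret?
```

Step-by-step execution trace:
1. `h()` enters try: `return 31` sets pending return value 31.
2. Before returning, `finally: pass` runs (no effect).
3. h() returns 31 → ret = 31.
Result: 31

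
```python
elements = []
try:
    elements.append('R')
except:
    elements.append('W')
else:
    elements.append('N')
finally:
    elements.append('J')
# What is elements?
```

Step-by-step execution trace:
1. try: `elements.append('R')` → elements = ['R']. No exception raised.
2. `except` is skipped.
3. `else` runs: `elements.append('N')` → elements = ['R', 'N'].
4. `finally` always runs: `elements.append('J')` → elements = ['R', 'N', 'J'].
Result: ['R', 'N', 'J']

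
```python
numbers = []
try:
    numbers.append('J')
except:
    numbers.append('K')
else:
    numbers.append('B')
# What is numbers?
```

Step-by-step execution trace:
1. try: `numbers.append('J')` → numbers = ['J']. No exception raised.
2. `except` is skipped.
3. `else` runs (try completed without exception): `numbers.append('B')` → numbers = ['J', 'B'].
Result: ['J', 'B']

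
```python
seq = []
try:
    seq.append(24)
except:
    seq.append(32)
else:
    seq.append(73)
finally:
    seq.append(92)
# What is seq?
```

Step-by-step execution trace:
1. try: `seq.append(24)` → seq = [24]. No exception raised.
2. `except` is skipped.
3. `else` runs: `seq.append(73)` → seq = [24, 73].
4. `finally` always runs: `seq.append(92)` → seq = [24, 73, 92].
Result: [24, 73, 92]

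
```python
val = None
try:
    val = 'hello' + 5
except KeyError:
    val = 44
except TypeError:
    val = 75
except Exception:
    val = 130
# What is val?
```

Step-by-step execution trace:
1. `val = 'hello' + 5` raises TypeError.
2. `except KeyError` does not match TypeError; skipped.
3. `except TypeError` matches → val = 75.
4. Remaining except clauses are skipped.
Result: 75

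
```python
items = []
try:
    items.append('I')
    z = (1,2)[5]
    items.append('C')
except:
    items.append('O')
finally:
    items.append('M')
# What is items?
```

Step-by-step execution trace:
1. try: `items.append('I')` → items = ['I'].
2. `z = (1,2)[5]` raises IndexError; `items.append('C')` is not reached.
3. bare `except` matches → `items.append('O')` → items = ['I', 'O'].
4. finally always runs: `items.append('M')` → items = ['I', 'O', 'M'].
Result: ['I', 'O', 'M']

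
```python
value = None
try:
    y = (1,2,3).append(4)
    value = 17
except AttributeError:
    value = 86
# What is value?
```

Step-by-step execution trace:
1. `y = (1,2,3).append(4)` raises AttributeError.
2. `value = 17` is not reached.
3. `except AttributeError` matches → value = 86.
Result: 86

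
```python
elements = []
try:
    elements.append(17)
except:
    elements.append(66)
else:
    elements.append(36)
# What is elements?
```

Step-by-step execution trace:
1. try: `elements.append(17)` → elements = [17]. No exception raised.
2. `except` is skipped.
3. `else` runs (try completed without exception): `elements.append(36)` → elements = [17, 36].
Result: [17, 36]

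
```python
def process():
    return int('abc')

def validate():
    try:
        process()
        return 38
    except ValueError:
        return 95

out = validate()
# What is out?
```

Step-by-step execution trace:
1. `validate()` calls `process()`.
2. `process()` evaluates `int('abc')`, which raises ValueError; it propagates to the caller.
3. `return 38` is not reached.
4. `except ValueError` in validate matches → returns 95.
5. out = 95.
Result: 95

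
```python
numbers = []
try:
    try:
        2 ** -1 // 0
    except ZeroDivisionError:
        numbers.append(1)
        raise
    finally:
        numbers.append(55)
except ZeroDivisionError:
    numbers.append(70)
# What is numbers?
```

Step-by-step execution trace:
1. Inner try: `2 ** -1 // 0` raises ZeroDivisionError.
2. Inner `except ZeroDivisionError` matches → `numbers.append(1)` → numbers = [1].
3. bare `raise` re-raises ZeroDivisionError.
4. Inner `finally` runs during unwinding: `numbers.append(55)` → numbers = [1, 55].
5. Outer `except ZeroDivisionError` matches → `numbers.append(70)` → numbers = [1, 55, 70].
Result: [1, 55, 70]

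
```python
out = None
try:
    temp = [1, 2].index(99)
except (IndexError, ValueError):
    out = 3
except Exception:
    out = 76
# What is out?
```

Step-by-step execution trace:
1. `temp = [1, 2].index(99)` raises ValueError.
2. `except (IndexError, ValueError)` matches (ValueError is in the tuple) → out = 3.
3. `except Exception` is not reached.
Result: 3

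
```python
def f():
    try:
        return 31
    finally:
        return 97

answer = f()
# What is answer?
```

Step-by-step execution trace:
1. `f()` enters try: `return 31` sets pending return value 31.
2. Before returning, `finally: return 97` runs and overrides the pending return.
3. f() returns 97 → answer = 97.
Result: 97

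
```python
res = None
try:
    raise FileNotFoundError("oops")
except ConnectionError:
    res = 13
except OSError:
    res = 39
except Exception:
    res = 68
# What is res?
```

Step-by-step execution trace:
1. `raise FileNotFoundError(...)` raises FileNotFoundError.
2. `except ConnectionError` does not match (FileNotFoundError is not a subclass of ConnectionError); skipped.
3. `except OSError` matches (FileNotFoundError is a subclass of OSError) → res = 39.
4. `except Exception` is not reached.
Result: 39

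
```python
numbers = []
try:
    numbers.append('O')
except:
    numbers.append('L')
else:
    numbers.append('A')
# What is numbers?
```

Step-by-step execution trace:
1. try: `numbers.append('O')` → numbers = ['O']. No exception raised.
2. `except` is skipped.
3. `else` runs (try completed without exception): `numbers.append('A')` → numbers = ['O', 'A'].
Result: ['O', 'A']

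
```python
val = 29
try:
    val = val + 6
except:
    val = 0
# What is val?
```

Step-by-step execution trace:
1. val starts at 29.
2. try: `val = val + 6` → val = 35. No exception raised.
3. `except` is skipped.
Result: 35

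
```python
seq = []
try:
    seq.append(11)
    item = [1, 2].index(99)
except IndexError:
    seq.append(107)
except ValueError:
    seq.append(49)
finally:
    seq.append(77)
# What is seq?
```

Step-by-step execution trace:
1. try: `seq.append(11)` → seq = [11].
2. `item = [1, 2].index(99)` raises ValueError.
3. `except IndexError` does not match ValueError; skipped.
4. `except ValueError` matches → `seq.append(49)` → seq = [11, 49].
5. finally always runs: `seq.append(77)` → seq = [11, 49, 77].
Result: [11, 49, 77]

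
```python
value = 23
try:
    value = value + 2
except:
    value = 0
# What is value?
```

Step-by-step execution trace:
1. value starts at 23.
2. try: `value = value + 2` → value = 25. No exception raised.
3. `except` is skipped.
Result: 25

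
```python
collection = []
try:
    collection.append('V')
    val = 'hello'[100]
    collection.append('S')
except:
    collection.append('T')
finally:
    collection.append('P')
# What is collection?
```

Step-by-step execution trace:
1. try: `collection.append('V')` → collection = ['V'].
2. `val = 'hello'[100]` raises IndexError; `collection.append('S')` is not reached.
3. bare `except` matches → `collection.append('T')` → collection = ['V', 'T'].
4. finally always runs: `collection.append('P')` → collection = ['V', 'T', 'P'].
Result: ['V', 'T', 'P']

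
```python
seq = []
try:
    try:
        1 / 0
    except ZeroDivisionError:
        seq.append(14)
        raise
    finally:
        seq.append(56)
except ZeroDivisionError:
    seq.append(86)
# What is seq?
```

Step-by-step execution trace:
1. Inner try: `1 / 0` raises ZeroDivisionError.
2. Inner `except ZeroDivisionError` matches → `seq.append(14)` → seq = [14].
3. bare `raise` re-raises ZeroDivisionError.
4. Inner `finally` runs during unwinding: `seq.append(56)` → seq = [14, 56].
5. Outer `except ZeroDivisionError` matches → `seq.append(86)` → seq = [14, 56, 86].
Result: [14, 56, 86]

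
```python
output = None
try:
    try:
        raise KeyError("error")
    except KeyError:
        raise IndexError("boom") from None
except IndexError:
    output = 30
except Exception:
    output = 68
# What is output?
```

Step-by-step execution trace:
1. Inner try raises KeyError; inner `except KeyError` catches it.
2. `raise IndexError(...) from None` raises IndexError (from None suppresses __context__, but the active exception is still IndexError).
3. Outer `except IndexError` matches → output = 30.
4. `except Exception` is not reached.
Result: 30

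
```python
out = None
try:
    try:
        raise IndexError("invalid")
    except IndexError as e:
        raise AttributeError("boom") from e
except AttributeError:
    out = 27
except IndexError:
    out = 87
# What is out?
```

Step-by-step execution trace:
1. Inner try raises IndexError; inner `except IndexError as e` catches it.
2. `raise AttributeError(...) from e` raises AttributeError (IndexError is attached as __cause__, but only AttributeError is active).
3. Outer `except AttributeError` matches → out = 27.
4. `except IndexError` is not reached.
Result: 27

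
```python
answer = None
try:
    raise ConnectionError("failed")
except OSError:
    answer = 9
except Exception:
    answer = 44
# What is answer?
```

Step-by-step execution trace:
1. `raise ConnectionError(...)` raises ConnectionError.
2. `except OSError` matches (ConnectionError is a subclass of OSError) → answer = 9.
3. `except Exception` is not reached.
Result: 9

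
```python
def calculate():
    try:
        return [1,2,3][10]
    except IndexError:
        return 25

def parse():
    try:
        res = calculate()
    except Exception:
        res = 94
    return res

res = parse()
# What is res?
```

Step-by-step execution trace:
1. `parse()` calls `calculate()`.
2. In calculate: `[1,2,3][10]` raises IndexError; `except IndexError` catches it → returns 25.
3. In parse: `res = calculate()` → res = 25. No exception reaches parse.
4. `except Exception` is skipped; parse returns 25.
5. res = 25.
Result: 25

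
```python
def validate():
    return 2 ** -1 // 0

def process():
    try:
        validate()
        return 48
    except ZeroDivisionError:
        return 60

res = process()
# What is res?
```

Step-by-step execution trace:
1. `process()` calls `validate()`.
2. `validate()` evaluates `2 ** -1 // 0`, which raises ZeroDivisionError; it propagates to the caller.
3. `return 48` is not reached.
4. `except ZeroDivisionError` in process matches → returns 60.
5. res = 60.
Result: 60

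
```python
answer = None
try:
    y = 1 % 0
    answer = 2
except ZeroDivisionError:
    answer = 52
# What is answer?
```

Step-by-step execution trace:
1. `y = 1 % 0` raises ZeroDivisionError.
2. `answer = 2` is not reached.
3. `except ZeroDivisionError` matches → answer = 52.
Result: 52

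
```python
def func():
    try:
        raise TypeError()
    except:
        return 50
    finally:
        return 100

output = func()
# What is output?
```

Step-by-step execution trace:
1. `func()` enters try: `raise TypeError()` raises TypeError.
2. bare `except` matches → `return 50` sets pending return value 50.
3. Before returning, `finally: return 100` runs and overrides the pending return.
4. func() returns 100 → output = 100.
Result: 100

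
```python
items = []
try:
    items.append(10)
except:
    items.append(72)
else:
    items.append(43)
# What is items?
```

Step-by-step execution trace:
1. try: `items.append(10)` → items = [10]. No exception raised.
2. `except` is skipped.
3. `else` runs (try completed without exception): `items.append(43)` → items = [10, 43].
Result: [10, 43]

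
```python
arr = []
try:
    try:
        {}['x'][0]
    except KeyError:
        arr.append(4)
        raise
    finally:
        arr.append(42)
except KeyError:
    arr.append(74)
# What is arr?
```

Step-by-step execution trace:
1. Inner try: `{}['x'][0]` raises KeyError.
2. Inner `except KeyError` matches → `arr.append(4)` → arr = [4].
3. bare `raise` re-raises KeyError.
4. Inner `finally` runs during unwinding: `arr.append(42)` → arr = [4, 42].
5. Outer `except KeyError` matches → `arr.append(74)` → arr = [4, 42, 74].
Result: [4, 42, 74]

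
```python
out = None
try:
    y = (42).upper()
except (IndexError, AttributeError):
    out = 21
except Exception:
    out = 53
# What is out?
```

Step-by-step execution trace:
1. `y = (42).upper()` raises AttributeError.
2. `except (IndexError, AttributeError)` matches (AttributeError is in the tuple) → out = 21.
3. `except Exception` is not reached.
Result: 21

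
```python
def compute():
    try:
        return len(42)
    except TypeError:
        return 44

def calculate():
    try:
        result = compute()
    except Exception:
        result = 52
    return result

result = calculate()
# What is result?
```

Step-by-step execution trace:
1. `calculate()` calls `compute()`.
2. In compute: `len(42)` raises TypeError; `except TypeError` catches it → returns 44.
3. In calculate: `result = compute()` → result = 44. No exception reaches calculate.
4. `except Exception` is skipped; calculate returns 44.
5. result = 44.
Result: 44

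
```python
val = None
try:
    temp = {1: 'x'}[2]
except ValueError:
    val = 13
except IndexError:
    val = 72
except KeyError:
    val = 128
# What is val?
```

Step-by-step execution trace:
1. `temp = {1: 'x'}[2]` raises KeyError.
2. `except ValueError` does not match KeyError; skipped.
3. `except IndexError` does not match KeyError; skipped.
4. `except KeyError` matches → val = 128.
Result: 128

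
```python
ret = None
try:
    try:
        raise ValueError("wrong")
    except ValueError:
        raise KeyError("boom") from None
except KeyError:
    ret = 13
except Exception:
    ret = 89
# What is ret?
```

Step-by-step execution trace:
1. Inner try raises ValueError; inner `except ValueError` catches it.
2. `raise KeyError(...) from None` raises KeyError (from None suppresses __context__, but the active exception is still KeyError).
3. Outer `except KeyError` matches → ret = 13.
4. `except Exception` is not reached.
Result: 13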